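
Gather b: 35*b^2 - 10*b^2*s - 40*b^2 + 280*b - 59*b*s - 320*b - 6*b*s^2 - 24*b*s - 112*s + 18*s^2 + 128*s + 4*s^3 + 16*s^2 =b^2*(-10*s - 5) + b*(-6*s^2 - 83*s - 40) + 4*s^3 + 34*s^2 + 16*s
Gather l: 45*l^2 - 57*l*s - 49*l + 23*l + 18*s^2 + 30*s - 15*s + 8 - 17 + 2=45*l^2 + l*(-57*s - 26) + 18*s^2 + 15*s - 7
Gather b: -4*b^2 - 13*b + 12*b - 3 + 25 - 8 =-4*b^2 - b + 14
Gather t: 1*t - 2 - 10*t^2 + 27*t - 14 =-10*t^2 + 28*t - 16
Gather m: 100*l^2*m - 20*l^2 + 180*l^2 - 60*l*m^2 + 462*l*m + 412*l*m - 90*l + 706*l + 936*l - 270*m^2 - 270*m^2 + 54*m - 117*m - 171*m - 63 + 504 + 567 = 160*l^2 + 1552*l + m^2*(-60*l - 540) + m*(100*l^2 + 874*l - 234) + 1008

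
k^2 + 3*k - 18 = (k - 3)*(k + 6)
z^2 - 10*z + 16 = (z - 8)*(z - 2)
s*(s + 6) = s^2 + 6*s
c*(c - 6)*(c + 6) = c^3 - 36*c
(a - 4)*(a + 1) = a^2 - 3*a - 4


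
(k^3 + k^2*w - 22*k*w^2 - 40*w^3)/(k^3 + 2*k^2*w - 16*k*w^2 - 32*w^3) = (-k + 5*w)/(-k + 4*w)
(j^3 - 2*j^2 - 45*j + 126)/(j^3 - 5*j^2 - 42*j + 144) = (j^2 + j - 42)/(j^2 - 2*j - 48)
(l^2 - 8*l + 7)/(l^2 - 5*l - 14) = (l - 1)/(l + 2)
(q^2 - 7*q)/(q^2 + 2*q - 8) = q*(q - 7)/(q^2 + 2*q - 8)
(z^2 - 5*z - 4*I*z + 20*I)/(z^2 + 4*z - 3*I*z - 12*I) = (z^2 - z*(5 + 4*I) + 20*I)/(z^2 + z*(4 - 3*I) - 12*I)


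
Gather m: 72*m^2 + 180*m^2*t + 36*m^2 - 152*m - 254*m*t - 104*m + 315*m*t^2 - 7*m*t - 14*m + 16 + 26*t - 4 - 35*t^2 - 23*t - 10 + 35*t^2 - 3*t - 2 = m^2*(180*t + 108) + m*(315*t^2 - 261*t - 270)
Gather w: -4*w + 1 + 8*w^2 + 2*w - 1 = 8*w^2 - 2*w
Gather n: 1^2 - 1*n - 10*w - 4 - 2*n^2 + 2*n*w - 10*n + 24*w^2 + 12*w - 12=-2*n^2 + n*(2*w - 11) + 24*w^2 + 2*w - 15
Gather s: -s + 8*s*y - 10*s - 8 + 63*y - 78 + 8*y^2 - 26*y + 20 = s*(8*y - 11) + 8*y^2 + 37*y - 66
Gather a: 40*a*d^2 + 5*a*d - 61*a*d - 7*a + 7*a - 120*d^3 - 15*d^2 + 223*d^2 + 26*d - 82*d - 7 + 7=a*(40*d^2 - 56*d) - 120*d^3 + 208*d^2 - 56*d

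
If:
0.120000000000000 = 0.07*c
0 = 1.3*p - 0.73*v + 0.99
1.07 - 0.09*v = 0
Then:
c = 1.71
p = 5.91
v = 11.89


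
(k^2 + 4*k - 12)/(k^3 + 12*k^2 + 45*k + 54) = (k - 2)/(k^2 + 6*k + 9)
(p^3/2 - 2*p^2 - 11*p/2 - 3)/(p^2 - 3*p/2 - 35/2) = (-p^3 + 4*p^2 + 11*p + 6)/(-2*p^2 + 3*p + 35)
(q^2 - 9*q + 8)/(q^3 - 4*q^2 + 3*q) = (q - 8)/(q*(q - 3))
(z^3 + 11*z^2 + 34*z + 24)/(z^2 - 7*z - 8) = (z^2 + 10*z + 24)/(z - 8)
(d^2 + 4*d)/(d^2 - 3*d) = (d + 4)/(d - 3)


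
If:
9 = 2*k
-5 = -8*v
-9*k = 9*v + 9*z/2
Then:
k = 9/2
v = 5/8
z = -41/4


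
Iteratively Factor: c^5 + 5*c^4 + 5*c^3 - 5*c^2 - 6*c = (c + 2)*(c^4 + 3*c^3 - c^2 - 3*c) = (c + 1)*(c + 2)*(c^3 + 2*c^2 - 3*c) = (c + 1)*(c + 2)*(c + 3)*(c^2 - c) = c*(c + 1)*(c + 2)*(c + 3)*(c - 1)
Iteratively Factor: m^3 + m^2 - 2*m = (m)*(m^2 + m - 2) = m*(m + 2)*(m - 1)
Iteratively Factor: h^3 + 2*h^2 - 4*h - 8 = (h + 2)*(h^2 - 4) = (h - 2)*(h + 2)*(h + 2)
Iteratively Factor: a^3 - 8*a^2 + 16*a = (a - 4)*(a^2 - 4*a) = (a - 4)^2*(a)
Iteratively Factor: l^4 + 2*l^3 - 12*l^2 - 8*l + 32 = (l + 4)*(l^3 - 2*l^2 - 4*l + 8) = (l - 2)*(l + 4)*(l^2 - 4) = (l - 2)^2*(l + 4)*(l + 2)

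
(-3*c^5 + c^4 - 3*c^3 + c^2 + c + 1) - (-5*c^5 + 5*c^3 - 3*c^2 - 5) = 2*c^5 + c^4 - 8*c^3 + 4*c^2 + c + 6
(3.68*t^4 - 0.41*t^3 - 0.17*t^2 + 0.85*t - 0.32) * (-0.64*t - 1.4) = -2.3552*t^5 - 4.8896*t^4 + 0.6828*t^3 - 0.306*t^2 - 0.9852*t + 0.448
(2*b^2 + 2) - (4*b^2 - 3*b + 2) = -2*b^2 + 3*b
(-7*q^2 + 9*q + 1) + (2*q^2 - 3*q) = -5*q^2 + 6*q + 1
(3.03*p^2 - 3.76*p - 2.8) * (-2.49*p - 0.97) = -7.5447*p^3 + 6.4233*p^2 + 10.6192*p + 2.716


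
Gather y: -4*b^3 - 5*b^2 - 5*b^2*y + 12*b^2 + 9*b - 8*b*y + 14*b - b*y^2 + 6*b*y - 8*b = -4*b^3 + 7*b^2 - b*y^2 + 15*b + y*(-5*b^2 - 2*b)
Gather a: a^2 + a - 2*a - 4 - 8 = a^2 - a - 12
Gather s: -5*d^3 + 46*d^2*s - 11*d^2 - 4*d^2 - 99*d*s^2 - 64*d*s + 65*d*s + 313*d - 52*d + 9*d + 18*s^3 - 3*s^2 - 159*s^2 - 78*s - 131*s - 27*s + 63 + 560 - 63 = -5*d^3 - 15*d^2 + 270*d + 18*s^3 + s^2*(-99*d - 162) + s*(46*d^2 + d - 236) + 560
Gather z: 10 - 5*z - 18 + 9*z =4*z - 8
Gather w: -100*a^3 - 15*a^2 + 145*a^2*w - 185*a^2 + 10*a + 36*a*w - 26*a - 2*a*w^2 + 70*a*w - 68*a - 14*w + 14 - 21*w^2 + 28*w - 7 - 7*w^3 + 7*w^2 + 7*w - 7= -100*a^3 - 200*a^2 - 84*a - 7*w^3 + w^2*(-2*a - 14) + w*(145*a^2 + 106*a + 21)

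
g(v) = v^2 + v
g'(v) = 2*v + 1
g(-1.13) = 0.15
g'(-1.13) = -1.26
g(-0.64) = -0.23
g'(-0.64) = -0.28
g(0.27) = 0.34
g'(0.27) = 1.54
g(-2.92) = 5.61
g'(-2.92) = -4.84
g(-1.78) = 1.39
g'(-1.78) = -2.56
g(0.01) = 0.01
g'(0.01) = 1.02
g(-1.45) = 0.65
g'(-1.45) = -1.90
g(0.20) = 0.24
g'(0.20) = 1.40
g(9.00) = 90.00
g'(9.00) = 19.00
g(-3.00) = 6.00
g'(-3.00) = -5.00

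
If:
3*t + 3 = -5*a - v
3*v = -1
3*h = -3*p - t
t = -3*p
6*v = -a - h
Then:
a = 2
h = 0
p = 38/27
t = -38/9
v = -1/3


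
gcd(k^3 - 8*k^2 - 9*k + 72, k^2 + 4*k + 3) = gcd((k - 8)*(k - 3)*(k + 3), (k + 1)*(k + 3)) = k + 3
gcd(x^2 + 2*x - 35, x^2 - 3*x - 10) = x - 5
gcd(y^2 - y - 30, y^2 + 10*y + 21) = 1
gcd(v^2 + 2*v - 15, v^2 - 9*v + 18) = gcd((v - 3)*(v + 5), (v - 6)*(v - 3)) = v - 3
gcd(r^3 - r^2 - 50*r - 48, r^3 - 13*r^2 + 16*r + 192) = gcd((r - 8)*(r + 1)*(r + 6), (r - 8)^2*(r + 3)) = r - 8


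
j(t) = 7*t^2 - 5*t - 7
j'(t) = 14*t - 5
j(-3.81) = 113.66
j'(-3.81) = -58.34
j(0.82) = -6.39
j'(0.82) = 6.48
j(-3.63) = 103.39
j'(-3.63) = -55.82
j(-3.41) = 91.45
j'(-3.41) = -52.74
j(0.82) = -6.39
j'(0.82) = 6.48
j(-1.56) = 17.84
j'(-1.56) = -26.84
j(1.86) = 7.92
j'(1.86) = 21.04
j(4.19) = 94.94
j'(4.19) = 53.66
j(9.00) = 515.00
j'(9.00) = 121.00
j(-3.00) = 71.00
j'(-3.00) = -47.00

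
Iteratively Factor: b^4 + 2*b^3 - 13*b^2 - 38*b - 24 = (b - 4)*(b^3 + 6*b^2 + 11*b + 6) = (b - 4)*(b + 1)*(b^2 + 5*b + 6) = (b - 4)*(b + 1)*(b + 3)*(b + 2)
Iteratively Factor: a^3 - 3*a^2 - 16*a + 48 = (a - 4)*(a^2 + a - 12) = (a - 4)*(a - 3)*(a + 4)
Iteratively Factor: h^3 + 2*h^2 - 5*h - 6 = (h + 1)*(h^2 + h - 6) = (h + 1)*(h + 3)*(h - 2)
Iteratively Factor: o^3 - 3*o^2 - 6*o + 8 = (o - 4)*(o^2 + o - 2) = (o - 4)*(o - 1)*(o + 2)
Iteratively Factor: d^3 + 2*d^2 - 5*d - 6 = (d + 1)*(d^2 + d - 6) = (d - 2)*(d + 1)*(d + 3)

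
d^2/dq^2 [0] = 0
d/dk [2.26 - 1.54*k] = -1.54000000000000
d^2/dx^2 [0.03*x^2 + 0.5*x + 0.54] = 0.0600000000000000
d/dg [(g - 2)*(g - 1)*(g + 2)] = 3*g^2 - 2*g - 4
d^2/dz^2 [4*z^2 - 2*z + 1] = 8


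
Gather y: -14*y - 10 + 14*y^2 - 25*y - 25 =14*y^2 - 39*y - 35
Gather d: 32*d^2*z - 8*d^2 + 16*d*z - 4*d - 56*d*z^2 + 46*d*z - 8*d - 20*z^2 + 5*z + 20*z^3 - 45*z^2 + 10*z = d^2*(32*z - 8) + d*(-56*z^2 + 62*z - 12) + 20*z^3 - 65*z^2 + 15*z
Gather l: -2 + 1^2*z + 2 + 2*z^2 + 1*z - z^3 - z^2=-z^3 + z^2 + 2*z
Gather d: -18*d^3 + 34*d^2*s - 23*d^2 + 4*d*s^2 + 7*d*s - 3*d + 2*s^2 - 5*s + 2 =-18*d^3 + d^2*(34*s - 23) + d*(4*s^2 + 7*s - 3) + 2*s^2 - 5*s + 2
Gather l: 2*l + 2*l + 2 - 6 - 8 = 4*l - 12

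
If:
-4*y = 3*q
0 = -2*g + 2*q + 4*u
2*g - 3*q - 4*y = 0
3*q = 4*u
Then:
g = 0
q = 0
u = 0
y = 0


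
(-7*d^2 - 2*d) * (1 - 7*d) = 49*d^3 + 7*d^2 - 2*d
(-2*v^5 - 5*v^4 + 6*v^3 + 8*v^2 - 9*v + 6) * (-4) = 8*v^5 + 20*v^4 - 24*v^3 - 32*v^2 + 36*v - 24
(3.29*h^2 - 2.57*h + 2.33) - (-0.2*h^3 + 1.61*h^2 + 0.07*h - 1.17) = 0.2*h^3 + 1.68*h^2 - 2.64*h + 3.5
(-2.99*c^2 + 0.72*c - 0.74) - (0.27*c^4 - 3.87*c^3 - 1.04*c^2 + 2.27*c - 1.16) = -0.27*c^4 + 3.87*c^3 - 1.95*c^2 - 1.55*c + 0.42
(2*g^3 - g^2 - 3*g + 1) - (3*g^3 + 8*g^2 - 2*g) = -g^3 - 9*g^2 - g + 1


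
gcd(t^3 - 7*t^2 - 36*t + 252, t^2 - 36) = t^2 - 36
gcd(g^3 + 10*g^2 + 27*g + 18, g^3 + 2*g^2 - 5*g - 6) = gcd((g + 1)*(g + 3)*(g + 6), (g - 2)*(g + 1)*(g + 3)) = g^2 + 4*g + 3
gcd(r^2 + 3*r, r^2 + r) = r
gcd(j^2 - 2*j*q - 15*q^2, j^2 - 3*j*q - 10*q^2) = -j + 5*q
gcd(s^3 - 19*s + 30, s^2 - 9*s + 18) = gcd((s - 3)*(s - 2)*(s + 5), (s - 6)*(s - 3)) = s - 3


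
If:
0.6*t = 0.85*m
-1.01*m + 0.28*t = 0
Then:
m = 0.00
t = 0.00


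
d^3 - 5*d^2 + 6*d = d*(d - 3)*(d - 2)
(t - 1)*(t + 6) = t^2 + 5*t - 6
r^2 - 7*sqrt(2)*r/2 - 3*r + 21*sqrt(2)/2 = (r - 3)*(r - 7*sqrt(2)/2)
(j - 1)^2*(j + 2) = j^3 - 3*j + 2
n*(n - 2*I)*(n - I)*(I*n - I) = I*n^4 + 3*n^3 - I*n^3 - 3*n^2 - 2*I*n^2 + 2*I*n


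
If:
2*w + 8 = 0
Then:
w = -4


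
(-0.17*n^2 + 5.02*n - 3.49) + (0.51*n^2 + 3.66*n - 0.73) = 0.34*n^2 + 8.68*n - 4.22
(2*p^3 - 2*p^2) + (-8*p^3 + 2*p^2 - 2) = -6*p^3 - 2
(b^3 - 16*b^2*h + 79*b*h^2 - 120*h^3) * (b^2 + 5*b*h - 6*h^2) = b^5 - 11*b^4*h - 7*b^3*h^2 + 371*b^2*h^3 - 1074*b*h^4 + 720*h^5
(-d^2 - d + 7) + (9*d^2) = 8*d^2 - d + 7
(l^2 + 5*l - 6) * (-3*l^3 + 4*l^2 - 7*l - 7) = -3*l^5 - 11*l^4 + 31*l^3 - 66*l^2 + 7*l + 42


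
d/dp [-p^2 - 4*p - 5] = -2*p - 4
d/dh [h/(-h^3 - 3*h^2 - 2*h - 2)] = (-h^3 - 3*h^2 + h*(3*h^2 + 6*h + 2) - 2*h - 2)/(h^3 + 3*h^2 + 2*h + 2)^2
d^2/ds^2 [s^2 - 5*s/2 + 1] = 2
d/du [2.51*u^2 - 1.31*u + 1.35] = 5.02*u - 1.31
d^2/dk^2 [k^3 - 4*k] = 6*k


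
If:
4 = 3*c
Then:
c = 4/3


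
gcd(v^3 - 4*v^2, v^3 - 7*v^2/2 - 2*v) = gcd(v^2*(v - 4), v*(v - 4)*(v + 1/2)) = v^2 - 4*v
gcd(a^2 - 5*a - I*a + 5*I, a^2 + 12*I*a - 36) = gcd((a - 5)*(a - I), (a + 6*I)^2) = 1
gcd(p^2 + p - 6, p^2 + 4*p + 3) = p + 3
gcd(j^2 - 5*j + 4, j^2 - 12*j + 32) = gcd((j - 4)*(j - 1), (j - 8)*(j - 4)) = j - 4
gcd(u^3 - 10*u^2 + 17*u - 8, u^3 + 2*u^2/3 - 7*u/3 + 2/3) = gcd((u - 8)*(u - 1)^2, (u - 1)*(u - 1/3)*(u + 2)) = u - 1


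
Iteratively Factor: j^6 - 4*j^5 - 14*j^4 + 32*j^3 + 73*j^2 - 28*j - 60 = (j - 5)*(j^5 + j^4 - 9*j^3 - 13*j^2 + 8*j + 12) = (j - 5)*(j - 3)*(j^4 + 4*j^3 + 3*j^2 - 4*j - 4) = (j - 5)*(j - 3)*(j + 2)*(j^3 + 2*j^2 - j - 2) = (j - 5)*(j - 3)*(j + 1)*(j + 2)*(j^2 + j - 2) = (j - 5)*(j - 3)*(j + 1)*(j + 2)^2*(j - 1)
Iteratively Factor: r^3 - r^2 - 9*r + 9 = (r - 1)*(r^2 - 9) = (r - 1)*(r + 3)*(r - 3)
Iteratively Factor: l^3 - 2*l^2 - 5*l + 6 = (l - 1)*(l^2 - l - 6) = (l - 3)*(l - 1)*(l + 2)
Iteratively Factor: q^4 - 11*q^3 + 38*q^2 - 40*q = (q - 4)*(q^3 - 7*q^2 + 10*q) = q*(q - 4)*(q^2 - 7*q + 10) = q*(q - 5)*(q - 4)*(q - 2)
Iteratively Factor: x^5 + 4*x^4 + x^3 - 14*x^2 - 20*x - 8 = (x + 2)*(x^4 + 2*x^3 - 3*x^2 - 8*x - 4) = (x - 2)*(x + 2)*(x^3 + 4*x^2 + 5*x + 2) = (x - 2)*(x + 2)^2*(x^2 + 2*x + 1) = (x - 2)*(x + 1)*(x + 2)^2*(x + 1)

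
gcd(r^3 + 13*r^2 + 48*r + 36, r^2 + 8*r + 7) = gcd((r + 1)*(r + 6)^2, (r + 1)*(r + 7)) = r + 1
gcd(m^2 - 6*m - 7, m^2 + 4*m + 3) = m + 1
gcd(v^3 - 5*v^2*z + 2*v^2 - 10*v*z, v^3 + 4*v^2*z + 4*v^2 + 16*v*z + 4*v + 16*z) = v + 2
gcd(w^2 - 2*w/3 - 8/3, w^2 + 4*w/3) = w + 4/3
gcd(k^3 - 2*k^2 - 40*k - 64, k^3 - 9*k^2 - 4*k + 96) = k - 8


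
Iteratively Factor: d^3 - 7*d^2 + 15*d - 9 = (d - 1)*(d^2 - 6*d + 9) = (d - 3)*(d - 1)*(d - 3)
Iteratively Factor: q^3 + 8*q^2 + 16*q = (q + 4)*(q^2 + 4*q) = q*(q + 4)*(q + 4)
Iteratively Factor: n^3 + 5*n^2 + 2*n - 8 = (n + 4)*(n^2 + n - 2) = (n - 1)*(n + 4)*(n + 2)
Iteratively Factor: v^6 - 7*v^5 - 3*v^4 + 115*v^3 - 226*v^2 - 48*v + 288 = (v + 1)*(v^5 - 8*v^4 + 5*v^3 + 110*v^2 - 336*v + 288) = (v + 1)*(v + 4)*(v^4 - 12*v^3 + 53*v^2 - 102*v + 72) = (v - 2)*(v + 1)*(v + 4)*(v^3 - 10*v^2 + 33*v - 36) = (v - 3)*(v - 2)*(v + 1)*(v + 4)*(v^2 - 7*v + 12) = (v - 4)*(v - 3)*(v - 2)*(v + 1)*(v + 4)*(v - 3)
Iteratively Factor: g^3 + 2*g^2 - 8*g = (g)*(g^2 + 2*g - 8) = g*(g - 2)*(g + 4)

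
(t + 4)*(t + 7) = t^2 + 11*t + 28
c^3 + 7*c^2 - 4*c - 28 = (c - 2)*(c + 2)*(c + 7)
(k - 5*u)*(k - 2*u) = k^2 - 7*k*u + 10*u^2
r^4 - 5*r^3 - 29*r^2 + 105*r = r*(r - 7)*(r - 3)*(r + 5)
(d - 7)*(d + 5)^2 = d^3 + 3*d^2 - 45*d - 175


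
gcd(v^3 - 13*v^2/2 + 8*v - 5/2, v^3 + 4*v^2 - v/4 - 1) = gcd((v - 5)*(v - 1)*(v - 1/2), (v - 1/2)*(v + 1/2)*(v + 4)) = v - 1/2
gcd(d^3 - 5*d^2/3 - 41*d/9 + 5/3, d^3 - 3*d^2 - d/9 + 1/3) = d^2 - 10*d/3 + 1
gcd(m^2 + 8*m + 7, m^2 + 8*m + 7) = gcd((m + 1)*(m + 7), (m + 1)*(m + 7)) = m^2 + 8*m + 7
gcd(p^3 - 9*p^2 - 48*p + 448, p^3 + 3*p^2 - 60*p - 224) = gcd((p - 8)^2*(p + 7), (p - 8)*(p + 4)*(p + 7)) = p^2 - p - 56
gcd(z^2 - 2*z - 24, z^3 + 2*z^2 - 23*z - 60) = z + 4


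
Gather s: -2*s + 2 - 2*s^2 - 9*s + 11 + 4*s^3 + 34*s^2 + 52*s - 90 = 4*s^3 + 32*s^2 + 41*s - 77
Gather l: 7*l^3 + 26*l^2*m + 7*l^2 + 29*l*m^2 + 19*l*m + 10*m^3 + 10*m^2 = 7*l^3 + l^2*(26*m + 7) + l*(29*m^2 + 19*m) + 10*m^3 + 10*m^2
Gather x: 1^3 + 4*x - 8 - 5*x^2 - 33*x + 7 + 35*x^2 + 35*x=30*x^2 + 6*x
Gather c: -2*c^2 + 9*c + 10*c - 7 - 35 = -2*c^2 + 19*c - 42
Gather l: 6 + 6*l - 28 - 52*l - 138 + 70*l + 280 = 24*l + 120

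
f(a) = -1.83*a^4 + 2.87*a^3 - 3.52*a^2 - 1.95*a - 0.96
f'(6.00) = -1315.35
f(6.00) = -1891.14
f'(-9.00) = 6095.10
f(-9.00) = -14367.39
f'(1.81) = -29.89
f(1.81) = -18.64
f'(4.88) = -681.95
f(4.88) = -798.61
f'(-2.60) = 203.21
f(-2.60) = -153.75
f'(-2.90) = 269.40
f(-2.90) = -224.34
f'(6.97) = -2111.35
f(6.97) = -3532.74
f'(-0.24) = 0.34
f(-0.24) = -0.74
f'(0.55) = -4.44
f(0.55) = -2.79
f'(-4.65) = 952.94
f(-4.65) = -1212.15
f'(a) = -7.32*a^3 + 8.61*a^2 - 7.04*a - 1.95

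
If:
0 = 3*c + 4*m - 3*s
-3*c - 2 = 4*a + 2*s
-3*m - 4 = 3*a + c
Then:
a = -37*s/56 - 29/28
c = 3*s/14 + 5/7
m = 33*s/56 - 15/28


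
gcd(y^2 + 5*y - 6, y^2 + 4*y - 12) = y + 6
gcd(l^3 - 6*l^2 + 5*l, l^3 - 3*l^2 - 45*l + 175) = l - 5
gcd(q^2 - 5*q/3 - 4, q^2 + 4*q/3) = q + 4/3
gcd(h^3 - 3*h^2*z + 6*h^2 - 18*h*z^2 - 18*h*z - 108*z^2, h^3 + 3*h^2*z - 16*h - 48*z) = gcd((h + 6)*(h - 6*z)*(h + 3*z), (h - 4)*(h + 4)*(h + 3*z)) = h + 3*z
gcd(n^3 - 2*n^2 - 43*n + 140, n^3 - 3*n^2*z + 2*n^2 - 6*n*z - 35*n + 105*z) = n^2 + 2*n - 35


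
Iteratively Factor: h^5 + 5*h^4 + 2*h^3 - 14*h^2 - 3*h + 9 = (h + 1)*(h^4 + 4*h^3 - 2*h^2 - 12*h + 9) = (h + 1)*(h + 3)*(h^3 + h^2 - 5*h + 3) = (h - 1)*(h + 1)*(h + 3)*(h^2 + 2*h - 3) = (h - 1)^2*(h + 1)*(h + 3)*(h + 3)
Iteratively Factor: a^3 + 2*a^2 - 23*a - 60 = (a + 4)*(a^2 - 2*a - 15) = (a + 3)*(a + 4)*(a - 5)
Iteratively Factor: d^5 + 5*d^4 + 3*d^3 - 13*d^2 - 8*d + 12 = (d - 1)*(d^4 + 6*d^3 + 9*d^2 - 4*d - 12) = (d - 1)*(d + 2)*(d^3 + 4*d^2 + d - 6) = (d - 1)*(d + 2)*(d + 3)*(d^2 + d - 2) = (d - 1)*(d + 2)^2*(d + 3)*(d - 1)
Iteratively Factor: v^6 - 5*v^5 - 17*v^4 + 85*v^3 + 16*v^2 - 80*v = (v + 1)*(v^5 - 6*v^4 - 11*v^3 + 96*v^2 - 80*v) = (v - 4)*(v + 1)*(v^4 - 2*v^3 - 19*v^2 + 20*v) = (v - 5)*(v - 4)*(v + 1)*(v^3 + 3*v^2 - 4*v) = (v - 5)*(v - 4)*(v + 1)*(v + 4)*(v^2 - v) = v*(v - 5)*(v - 4)*(v + 1)*(v + 4)*(v - 1)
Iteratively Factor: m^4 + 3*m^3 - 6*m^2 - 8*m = (m + 1)*(m^3 + 2*m^2 - 8*m) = (m - 2)*(m + 1)*(m^2 + 4*m) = (m - 2)*(m + 1)*(m + 4)*(m)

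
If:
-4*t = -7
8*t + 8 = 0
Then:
No Solution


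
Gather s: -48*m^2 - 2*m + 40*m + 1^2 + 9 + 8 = -48*m^2 + 38*m + 18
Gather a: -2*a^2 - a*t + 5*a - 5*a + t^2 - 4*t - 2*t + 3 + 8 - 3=-2*a^2 - a*t + t^2 - 6*t + 8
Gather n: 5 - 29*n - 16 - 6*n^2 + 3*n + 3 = -6*n^2 - 26*n - 8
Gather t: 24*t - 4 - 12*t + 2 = 12*t - 2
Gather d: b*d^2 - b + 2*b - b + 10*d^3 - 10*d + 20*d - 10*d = b*d^2 + 10*d^3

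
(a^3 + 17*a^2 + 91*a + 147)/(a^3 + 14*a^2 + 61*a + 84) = (a + 7)/(a + 4)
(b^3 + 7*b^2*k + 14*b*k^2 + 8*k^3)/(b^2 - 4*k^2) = (b^2 + 5*b*k + 4*k^2)/(b - 2*k)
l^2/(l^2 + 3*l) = l/(l + 3)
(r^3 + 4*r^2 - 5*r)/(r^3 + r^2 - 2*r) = (r + 5)/(r + 2)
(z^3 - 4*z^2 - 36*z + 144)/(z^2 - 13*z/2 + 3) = 2*(z^2 + 2*z - 24)/(2*z - 1)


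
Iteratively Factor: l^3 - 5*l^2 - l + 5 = (l - 5)*(l^2 - 1) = (l - 5)*(l + 1)*(l - 1)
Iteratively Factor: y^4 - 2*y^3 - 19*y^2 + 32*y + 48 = (y - 4)*(y^3 + 2*y^2 - 11*y - 12) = (y - 4)*(y + 4)*(y^2 - 2*y - 3) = (y - 4)*(y - 3)*(y + 4)*(y + 1)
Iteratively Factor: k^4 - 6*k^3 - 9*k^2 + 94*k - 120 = (k + 4)*(k^3 - 10*k^2 + 31*k - 30) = (k - 2)*(k + 4)*(k^2 - 8*k + 15) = (k - 3)*(k - 2)*(k + 4)*(k - 5)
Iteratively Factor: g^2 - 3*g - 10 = (g + 2)*(g - 5)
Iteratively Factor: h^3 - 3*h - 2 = (h + 1)*(h^2 - h - 2) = (h - 2)*(h + 1)*(h + 1)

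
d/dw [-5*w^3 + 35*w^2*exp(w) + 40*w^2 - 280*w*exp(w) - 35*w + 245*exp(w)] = 35*w^2*exp(w) - 15*w^2 - 210*w*exp(w) + 80*w - 35*exp(w) - 35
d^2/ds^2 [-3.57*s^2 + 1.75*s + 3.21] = -7.14000000000000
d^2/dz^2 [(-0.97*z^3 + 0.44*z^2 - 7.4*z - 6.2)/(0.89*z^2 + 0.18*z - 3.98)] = (-8.88178419700125e-16*z^5 + 2.22044604925031e-16*z^4 - 18.79878*z^3 - 15.945264*z^2 - 255.424248*z - 40.988208)/(0.704969*z^6 + 0.427734*z^5 - 9.371166*z^4 - 3.819744*z^3 + 41.907012*z^2 + 8.553816*z - 63.044792)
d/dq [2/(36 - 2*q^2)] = 2*q/(q^2 - 18)^2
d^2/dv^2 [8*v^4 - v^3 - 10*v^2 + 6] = 96*v^2 - 6*v - 20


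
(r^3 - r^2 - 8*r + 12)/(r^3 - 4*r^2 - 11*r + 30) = (r - 2)/(r - 5)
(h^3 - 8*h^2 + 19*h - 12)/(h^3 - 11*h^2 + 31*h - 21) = (h - 4)/(h - 7)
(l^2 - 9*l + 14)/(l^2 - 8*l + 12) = (l - 7)/(l - 6)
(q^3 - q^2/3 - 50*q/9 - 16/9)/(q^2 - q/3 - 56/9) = (3*q^2 + 7*q + 2)/(3*q + 7)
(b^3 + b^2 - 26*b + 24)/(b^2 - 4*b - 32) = (-b^3 - b^2 + 26*b - 24)/(-b^2 + 4*b + 32)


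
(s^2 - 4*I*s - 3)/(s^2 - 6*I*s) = (s^2 - 4*I*s - 3)/(s*(s - 6*I))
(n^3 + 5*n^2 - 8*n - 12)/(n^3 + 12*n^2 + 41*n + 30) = (n - 2)/(n + 5)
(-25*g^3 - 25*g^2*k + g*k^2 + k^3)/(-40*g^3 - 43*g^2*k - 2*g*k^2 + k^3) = (5*g - k)/(8*g - k)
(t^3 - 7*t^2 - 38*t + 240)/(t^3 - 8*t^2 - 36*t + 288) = (t - 5)/(t - 6)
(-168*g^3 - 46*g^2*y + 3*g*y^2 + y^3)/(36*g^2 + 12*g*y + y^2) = (-28*g^2 - 3*g*y + y^2)/(6*g + y)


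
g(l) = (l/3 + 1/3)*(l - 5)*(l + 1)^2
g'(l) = (l/3 + 1/3)*(l - 5)*(2*l + 2) + (l/3 + 1/3)*(l + 1)^2 + (l - 5)*(l + 1)^2/3 = 2*(l + 1)^2*(2*l - 7)/3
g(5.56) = 52.70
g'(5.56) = 118.20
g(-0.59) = -0.13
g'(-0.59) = -0.92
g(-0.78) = -0.02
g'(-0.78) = -0.28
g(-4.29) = 110.28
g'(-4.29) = -112.43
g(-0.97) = -0.00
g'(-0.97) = -0.01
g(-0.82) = -0.01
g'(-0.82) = -0.19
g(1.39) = -16.43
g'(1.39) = -16.07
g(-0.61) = -0.11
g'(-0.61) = -0.83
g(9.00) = 1333.33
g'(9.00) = 733.33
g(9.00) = 1333.33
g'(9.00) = 733.33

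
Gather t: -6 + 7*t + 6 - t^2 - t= -t^2 + 6*t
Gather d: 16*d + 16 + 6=16*d + 22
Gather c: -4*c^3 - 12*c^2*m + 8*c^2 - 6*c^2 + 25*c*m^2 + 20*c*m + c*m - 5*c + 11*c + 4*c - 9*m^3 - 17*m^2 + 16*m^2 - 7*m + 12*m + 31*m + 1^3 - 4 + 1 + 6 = -4*c^3 + c^2*(2 - 12*m) + c*(25*m^2 + 21*m + 10) - 9*m^3 - m^2 + 36*m + 4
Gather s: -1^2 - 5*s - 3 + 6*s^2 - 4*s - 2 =6*s^2 - 9*s - 6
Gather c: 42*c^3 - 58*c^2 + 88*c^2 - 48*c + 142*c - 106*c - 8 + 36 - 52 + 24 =42*c^3 + 30*c^2 - 12*c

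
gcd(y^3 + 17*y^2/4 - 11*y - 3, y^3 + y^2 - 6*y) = y - 2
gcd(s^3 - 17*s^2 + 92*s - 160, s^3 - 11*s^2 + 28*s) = s - 4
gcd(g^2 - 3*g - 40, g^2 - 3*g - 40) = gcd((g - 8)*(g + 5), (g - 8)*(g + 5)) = g^2 - 3*g - 40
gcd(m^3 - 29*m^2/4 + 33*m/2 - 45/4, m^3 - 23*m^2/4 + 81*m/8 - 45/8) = m^2 - 17*m/4 + 15/4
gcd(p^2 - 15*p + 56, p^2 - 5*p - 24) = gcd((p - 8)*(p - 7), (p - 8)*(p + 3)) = p - 8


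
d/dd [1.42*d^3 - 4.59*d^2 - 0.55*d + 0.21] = 4.26*d^2 - 9.18*d - 0.55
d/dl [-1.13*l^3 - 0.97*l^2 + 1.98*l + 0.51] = -3.39*l^2 - 1.94*l + 1.98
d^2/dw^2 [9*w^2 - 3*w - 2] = 18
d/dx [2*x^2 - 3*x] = 4*x - 3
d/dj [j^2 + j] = 2*j + 1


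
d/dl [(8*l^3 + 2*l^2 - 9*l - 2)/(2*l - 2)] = (16*l^3 - 22*l^2 - 4*l + 11)/(2*(l^2 - 2*l + 1))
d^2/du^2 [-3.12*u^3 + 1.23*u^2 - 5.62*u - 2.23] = 2.46 - 18.72*u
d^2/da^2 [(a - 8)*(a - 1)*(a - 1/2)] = 6*a - 19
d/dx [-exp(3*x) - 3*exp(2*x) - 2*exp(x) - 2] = (-3*exp(2*x) - 6*exp(x) - 2)*exp(x)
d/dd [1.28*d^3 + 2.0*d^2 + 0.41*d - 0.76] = 3.84*d^2 + 4.0*d + 0.41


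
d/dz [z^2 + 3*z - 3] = 2*z + 3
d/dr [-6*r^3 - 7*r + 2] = -18*r^2 - 7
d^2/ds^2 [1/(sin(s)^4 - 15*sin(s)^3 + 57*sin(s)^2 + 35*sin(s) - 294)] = (-16*sin(s)^6 + 121*sin(s)^5 - 211*sin(s)^4 + 107*sin(s)^3 - 1087*sin(s)^2 - 296*sin(s) + 734)/((sin(s) - 7)^4*(sin(s)^2 - sin(s) - 6)^3)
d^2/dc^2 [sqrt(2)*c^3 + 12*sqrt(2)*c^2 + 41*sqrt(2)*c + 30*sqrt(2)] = 6*sqrt(2)*(c + 4)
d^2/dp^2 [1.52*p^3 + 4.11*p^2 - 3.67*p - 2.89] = 9.12*p + 8.22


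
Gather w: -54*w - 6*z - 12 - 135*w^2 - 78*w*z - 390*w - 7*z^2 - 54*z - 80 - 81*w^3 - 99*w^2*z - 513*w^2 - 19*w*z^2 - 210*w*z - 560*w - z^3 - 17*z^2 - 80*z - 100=-81*w^3 + w^2*(-99*z - 648) + w*(-19*z^2 - 288*z - 1004) - z^3 - 24*z^2 - 140*z - 192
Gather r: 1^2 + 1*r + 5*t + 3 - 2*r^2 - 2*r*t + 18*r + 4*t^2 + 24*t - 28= -2*r^2 + r*(19 - 2*t) + 4*t^2 + 29*t - 24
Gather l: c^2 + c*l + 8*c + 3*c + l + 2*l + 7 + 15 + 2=c^2 + 11*c + l*(c + 3) + 24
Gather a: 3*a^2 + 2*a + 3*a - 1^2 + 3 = 3*a^2 + 5*a + 2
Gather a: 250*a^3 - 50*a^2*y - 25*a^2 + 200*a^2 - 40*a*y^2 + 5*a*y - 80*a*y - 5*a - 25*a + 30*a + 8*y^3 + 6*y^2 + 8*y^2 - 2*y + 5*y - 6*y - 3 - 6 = 250*a^3 + a^2*(175 - 50*y) + a*(-40*y^2 - 75*y) + 8*y^3 + 14*y^2 - 3*y - 9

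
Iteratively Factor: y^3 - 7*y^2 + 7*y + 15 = (y - 3)*(y^2 - 4*y - 5) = (y - 3)*(y + 1)*(y - 5)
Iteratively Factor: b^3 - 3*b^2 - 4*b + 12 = (b - 3)*(b^2 - 4) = (b - 3)*(b + 2)*(b - 2)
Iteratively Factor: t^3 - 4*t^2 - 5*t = (t - 5)*(t^2 + t) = t*(t - 5)*(t + 1)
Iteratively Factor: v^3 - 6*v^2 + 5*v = (v)*(v^2 - 6*v + 5) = v*(v - 1)*(v - 5)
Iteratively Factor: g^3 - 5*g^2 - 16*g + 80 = (g - 5)*(g^2 - 16) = (g - 5)*(g + 4)*(g - 4)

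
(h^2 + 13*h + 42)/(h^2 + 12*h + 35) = (h + 6)/(h + 5)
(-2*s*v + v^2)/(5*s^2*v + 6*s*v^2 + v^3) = (-2*s + v)/(5*s^2 + 6*s*v + v^2)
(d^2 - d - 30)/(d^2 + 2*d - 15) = (d - 6)/(d - 3)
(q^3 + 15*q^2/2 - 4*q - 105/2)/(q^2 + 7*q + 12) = (2*q^2 + 9*q - 35)/(2*(q + 4))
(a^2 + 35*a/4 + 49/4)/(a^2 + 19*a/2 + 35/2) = (4*a + 7)/(2*(2*a + 5))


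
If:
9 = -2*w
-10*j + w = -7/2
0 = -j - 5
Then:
No Solution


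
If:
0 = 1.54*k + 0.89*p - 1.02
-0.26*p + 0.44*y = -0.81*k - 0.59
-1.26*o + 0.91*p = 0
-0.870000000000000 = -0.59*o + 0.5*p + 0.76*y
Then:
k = 0.20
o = 0.58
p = 0.81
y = -1.22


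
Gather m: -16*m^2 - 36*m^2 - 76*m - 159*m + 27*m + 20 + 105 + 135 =-52*m^2 - 208*m + 260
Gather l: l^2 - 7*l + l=l^2 - 6*l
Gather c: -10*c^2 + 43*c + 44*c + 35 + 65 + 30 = -10*c^2 + 87*c + 130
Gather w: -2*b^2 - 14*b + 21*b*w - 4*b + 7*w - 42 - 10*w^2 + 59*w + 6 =-2*b^2 - 18*b - 10*w^2 + w*(21*b + 66) - 36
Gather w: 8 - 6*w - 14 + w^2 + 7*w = w^2 + w - 6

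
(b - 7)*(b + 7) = b^2 - 49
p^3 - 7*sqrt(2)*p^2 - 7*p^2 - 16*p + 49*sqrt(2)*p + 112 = (p - 7)*(p - 8*sqrt(2))*(p + sqrt(2))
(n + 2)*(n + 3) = n^2 + 5*n + 6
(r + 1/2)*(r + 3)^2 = r^3 + 13*r^2/2 + 12*r + 9/2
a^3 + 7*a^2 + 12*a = a*(a + 3)*(a + 4)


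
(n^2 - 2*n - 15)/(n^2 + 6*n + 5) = (n^2 - 2*n - 15)/(n^2 + 6*n + 5)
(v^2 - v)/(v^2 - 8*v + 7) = v/(v - 7)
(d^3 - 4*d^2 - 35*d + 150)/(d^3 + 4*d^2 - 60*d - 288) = (d^2 - 10*d + 25)/(d^2 - 2*d - 48)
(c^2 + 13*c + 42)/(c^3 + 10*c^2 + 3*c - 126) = 1/(c - 3)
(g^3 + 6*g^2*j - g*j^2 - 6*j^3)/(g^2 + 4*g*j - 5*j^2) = (g^2 + 7*g*j + 6*j^2)/(g + 5*j)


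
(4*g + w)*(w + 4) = 4*g*w + 16*g + w^2 + 4*w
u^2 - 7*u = u*(u - 7)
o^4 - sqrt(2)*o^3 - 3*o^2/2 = o^2*(o - 3*sqrt(2)/2)*(o + sqrt(2)/2)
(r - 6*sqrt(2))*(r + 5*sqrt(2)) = r^2 - sqrt(2)*r - 60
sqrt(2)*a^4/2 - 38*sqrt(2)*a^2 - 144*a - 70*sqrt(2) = (a - 7*sqrt(2))*(a + sqrt(2))*(a + 5*sqrt(2))*(sqrt(2)*a/2 + 1)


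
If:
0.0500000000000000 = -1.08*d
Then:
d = -0.05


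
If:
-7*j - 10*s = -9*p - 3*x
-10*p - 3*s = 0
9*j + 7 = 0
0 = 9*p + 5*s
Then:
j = -7/9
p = 0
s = 0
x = -49/27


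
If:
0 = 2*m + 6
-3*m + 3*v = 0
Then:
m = -3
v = -3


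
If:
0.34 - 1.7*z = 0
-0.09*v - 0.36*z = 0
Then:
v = -0.80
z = 0.20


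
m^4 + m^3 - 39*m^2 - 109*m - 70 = (m - 7)*(m + 1)*(m + 2)*(m + 5)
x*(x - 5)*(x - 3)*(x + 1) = x^4 - 7*x^3 + 7*x^2 + 15*x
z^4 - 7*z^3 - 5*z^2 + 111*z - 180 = (z - 5)*(z - 3)^2*(z + 4)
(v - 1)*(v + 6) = v^2 + 5*v - 6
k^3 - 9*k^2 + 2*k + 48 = (k - 8)*(k - 3)*(k + 2)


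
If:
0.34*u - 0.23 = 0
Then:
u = 0.68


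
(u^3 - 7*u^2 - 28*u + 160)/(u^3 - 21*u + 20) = (u - 8)/(u - 1)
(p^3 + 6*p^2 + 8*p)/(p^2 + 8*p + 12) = p*(p + 4)/(p + 6)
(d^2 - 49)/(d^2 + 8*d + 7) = (d - 7)/(d + 1)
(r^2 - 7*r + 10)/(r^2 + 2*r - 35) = (r - 2)/(r + 7)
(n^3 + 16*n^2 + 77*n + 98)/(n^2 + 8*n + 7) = (n^2 + 9*n + 14)/(n + 1)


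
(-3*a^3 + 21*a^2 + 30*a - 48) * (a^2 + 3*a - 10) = -3*a^5 + 12*a^4 + 123*a^3 - 168*a^2 - 444*a + 480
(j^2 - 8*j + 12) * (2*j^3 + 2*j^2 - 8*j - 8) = 2*j^5 - 14*j^4 + 80*j^2 - 32*j - 96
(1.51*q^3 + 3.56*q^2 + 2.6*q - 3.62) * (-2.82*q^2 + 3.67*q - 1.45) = -4.2582*q^5 - 4.4975*q^4 + 3.5437*q^3 + 14.5884*q^2 - 17.0554*q + 5.249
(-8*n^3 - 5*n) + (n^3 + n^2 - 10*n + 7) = -7*n^3 + n^2 - 15*n + 7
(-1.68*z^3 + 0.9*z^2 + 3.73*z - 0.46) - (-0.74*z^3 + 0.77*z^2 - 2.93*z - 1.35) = -0.94*z^3 + 0.13*z^2 + 6.66*z + 0.89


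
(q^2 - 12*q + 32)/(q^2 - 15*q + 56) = (q - 4)/(q - 7)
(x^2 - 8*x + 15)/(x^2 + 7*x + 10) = (x^2 - 8*x + 15)/(x^2 + 7*x + 10)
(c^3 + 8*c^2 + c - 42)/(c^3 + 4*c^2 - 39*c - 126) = (c - 2)/(c - 6)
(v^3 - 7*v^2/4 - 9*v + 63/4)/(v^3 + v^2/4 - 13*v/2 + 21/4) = (v - 3)/(v - 1)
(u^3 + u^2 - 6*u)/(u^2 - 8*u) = (u^2 + u - 6)/(u - 8)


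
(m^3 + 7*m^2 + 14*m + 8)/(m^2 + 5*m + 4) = m + 2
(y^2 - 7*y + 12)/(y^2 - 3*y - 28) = (-y^2 + 7*y - 12)/(-y^2 + 3*y + 28)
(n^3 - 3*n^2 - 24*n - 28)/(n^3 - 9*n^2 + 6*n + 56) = (n + 2)/(n - 4)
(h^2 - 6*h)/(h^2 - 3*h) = (h - 6)/(h - 3)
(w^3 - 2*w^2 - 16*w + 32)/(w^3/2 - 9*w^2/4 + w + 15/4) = 4*(w^3 - 2*w^2 - 16*w + 32)/(2*w^3 - 9*w^2 + 4*w + 15)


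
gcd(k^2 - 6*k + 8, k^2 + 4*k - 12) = k - 2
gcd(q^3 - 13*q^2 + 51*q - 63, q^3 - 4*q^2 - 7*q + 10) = 1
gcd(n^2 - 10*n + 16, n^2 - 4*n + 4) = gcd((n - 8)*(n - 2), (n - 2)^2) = n - 2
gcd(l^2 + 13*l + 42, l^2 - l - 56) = l + 7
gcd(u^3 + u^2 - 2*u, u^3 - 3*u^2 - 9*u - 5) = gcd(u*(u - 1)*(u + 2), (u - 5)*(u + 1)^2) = 1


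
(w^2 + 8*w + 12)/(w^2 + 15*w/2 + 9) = 2*(w + 2)/(2*w + 3)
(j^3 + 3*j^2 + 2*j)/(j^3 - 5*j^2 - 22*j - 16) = j/(j - 8)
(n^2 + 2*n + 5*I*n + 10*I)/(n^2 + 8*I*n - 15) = (n + 2)/(n + 3*I)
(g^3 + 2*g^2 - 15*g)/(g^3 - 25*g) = (g - 3)/(g - 5)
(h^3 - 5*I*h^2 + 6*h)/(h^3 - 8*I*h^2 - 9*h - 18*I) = h/(h - 3*I)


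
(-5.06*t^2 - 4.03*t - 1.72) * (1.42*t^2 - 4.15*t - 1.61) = -7.1852*t^4 + 15.2764*t^3 + 22.4287*t^2 + 13.6263*t + 2.7692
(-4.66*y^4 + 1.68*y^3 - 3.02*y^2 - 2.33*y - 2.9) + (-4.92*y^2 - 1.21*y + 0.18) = -4.66*y^4 + 1.68*y^3 - 7.94*y^2 - 3.54*y - 2.72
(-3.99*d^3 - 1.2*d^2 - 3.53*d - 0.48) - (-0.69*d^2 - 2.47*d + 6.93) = -3.99*d^3 - 0.51*d^2 - 1.06*d - 7.41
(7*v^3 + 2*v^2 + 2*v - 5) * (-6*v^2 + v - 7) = -42*v^5 - 5*v^4 - 59*v^3 + 18*v^2 - 19*v + 35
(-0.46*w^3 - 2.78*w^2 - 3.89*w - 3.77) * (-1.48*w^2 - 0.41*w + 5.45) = 0.6808*w^5 + 4.303*w^4 + 4.39*w^3 - 7.9765*w^2 - 19.6548*w - 20.5465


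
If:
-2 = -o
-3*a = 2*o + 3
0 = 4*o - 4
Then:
No Solution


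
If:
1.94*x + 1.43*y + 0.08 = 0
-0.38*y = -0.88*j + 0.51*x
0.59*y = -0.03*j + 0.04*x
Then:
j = -0.02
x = -0.04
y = -0.00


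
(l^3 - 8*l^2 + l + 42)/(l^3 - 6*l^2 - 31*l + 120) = (l^2 - 5*l - 14)/(l^2 - 3*l - 40)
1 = 1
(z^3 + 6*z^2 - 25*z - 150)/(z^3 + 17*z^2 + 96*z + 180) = (z - 5)/(z + 6)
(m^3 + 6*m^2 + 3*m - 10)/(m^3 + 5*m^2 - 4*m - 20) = (m - 1)/(m - 2)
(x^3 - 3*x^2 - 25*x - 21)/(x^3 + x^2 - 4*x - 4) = (x^2 - 4*x - 21)/(x^2 - 4)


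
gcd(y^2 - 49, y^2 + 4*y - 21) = y + 7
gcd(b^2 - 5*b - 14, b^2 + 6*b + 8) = b + 2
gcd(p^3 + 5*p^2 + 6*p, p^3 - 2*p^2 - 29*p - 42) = p^2 + 5*p + 6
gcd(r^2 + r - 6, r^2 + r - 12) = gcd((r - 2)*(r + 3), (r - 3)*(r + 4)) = 1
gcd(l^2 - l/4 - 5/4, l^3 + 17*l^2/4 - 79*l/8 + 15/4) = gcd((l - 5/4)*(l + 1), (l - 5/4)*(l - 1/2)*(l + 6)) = l - 5/4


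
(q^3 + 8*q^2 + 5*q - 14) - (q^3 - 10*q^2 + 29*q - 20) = 18*q^2 - 24*q + 6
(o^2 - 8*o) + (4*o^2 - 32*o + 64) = 5*o^2 - 40*o + 64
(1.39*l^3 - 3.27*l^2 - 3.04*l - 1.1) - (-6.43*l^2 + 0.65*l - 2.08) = 1.39*l^3 + 3.16*l^2 - 3.69*l + 0.98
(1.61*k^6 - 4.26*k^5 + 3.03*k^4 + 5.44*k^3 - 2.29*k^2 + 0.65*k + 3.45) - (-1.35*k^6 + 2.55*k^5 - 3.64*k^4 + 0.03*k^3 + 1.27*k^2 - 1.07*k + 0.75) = 2.96*k^6 - 6.81*k^5 + 6.67*k^4 + 5.41*k^3 - 3.56*k^2 + 1.72*k + 2.7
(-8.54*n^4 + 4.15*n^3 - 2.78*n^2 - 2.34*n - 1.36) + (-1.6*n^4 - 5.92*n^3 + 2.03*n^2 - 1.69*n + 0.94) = -10.14*n^4 - 1.77*n^3 - 0.75*n^2 - 4.03*n - 0.42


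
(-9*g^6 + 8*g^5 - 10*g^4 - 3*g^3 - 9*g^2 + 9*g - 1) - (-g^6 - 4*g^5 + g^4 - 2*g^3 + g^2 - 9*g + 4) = -8*g^6 + 12*g^5 - 11*g^4 - g^3 - 10*g^2 + 18*g - 5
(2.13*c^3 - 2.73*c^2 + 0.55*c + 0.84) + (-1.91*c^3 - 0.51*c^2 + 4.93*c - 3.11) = 0.22*c^3 - 3.24*c^2 + 5.48*c - 2.27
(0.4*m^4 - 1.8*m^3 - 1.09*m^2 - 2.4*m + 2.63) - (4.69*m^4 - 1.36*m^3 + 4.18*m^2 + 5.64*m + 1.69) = -4.29*m^4 - 0.44*m^3 - 5.27*m^2 - 8.04*m + 0.94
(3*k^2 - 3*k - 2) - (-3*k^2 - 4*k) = 6*k^2 + k - 2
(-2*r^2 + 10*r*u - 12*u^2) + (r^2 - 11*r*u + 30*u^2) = -r^2 - r*u + 18*u^2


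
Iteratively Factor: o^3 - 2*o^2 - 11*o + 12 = (o + 3)*(o^2 - 5*o + 4) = (o - 1)*(o + 3)*(o - 4)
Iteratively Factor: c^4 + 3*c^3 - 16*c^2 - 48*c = (c)*(c^3 + 3*c^2 - 16*c - 48) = c*(c + 4)*(c^2 - c - 12) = c*(c + 3)*(c + 4)*(c - 4)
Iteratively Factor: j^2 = (j)*(j)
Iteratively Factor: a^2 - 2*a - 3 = (a - 3)*(a + 1)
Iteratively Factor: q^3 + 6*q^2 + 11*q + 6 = (q + 2)*(q^2 + 4*q + 3) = (q + 2)*(q + 3)*(q + 1)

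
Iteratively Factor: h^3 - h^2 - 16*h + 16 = (h + 4)*(h^2 - 5*h + 4) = (h - 1)*(h + 4)*(h - 4)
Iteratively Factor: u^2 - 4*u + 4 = (u - 2)*(u - 2)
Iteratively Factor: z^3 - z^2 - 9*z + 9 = (z - 1)*(z^2 - 9) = (z - 3)*(z - 1)*(z + 3)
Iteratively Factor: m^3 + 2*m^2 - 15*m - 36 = (m + 3)*(m^2 - m - 12) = (m - 4)*(m + 3)*(m + 3)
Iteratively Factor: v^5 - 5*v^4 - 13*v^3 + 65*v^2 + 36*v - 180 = (v + 2)*(v^4 - 7*v^3 + v^2 + 63*v - 90) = (v + 2)*(v + 3)*(v^3 - 10*v^2 + 31*v - 30) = (v - 5)*(v + 2)*(v + 3)*(v^2 - 5*v + 6) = (v - 5)*(v - 3)*(v + 2)*(v + 3)*(v - 2)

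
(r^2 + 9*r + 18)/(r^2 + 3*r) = (r + 6)/r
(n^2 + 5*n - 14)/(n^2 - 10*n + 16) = (n + 7)/(n - 8)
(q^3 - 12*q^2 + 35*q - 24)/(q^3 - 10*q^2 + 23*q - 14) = (q^2 - 11*q + 24)/(q^2 - 9*q + 14)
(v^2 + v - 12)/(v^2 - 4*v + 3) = (v + 4)/(v - 1)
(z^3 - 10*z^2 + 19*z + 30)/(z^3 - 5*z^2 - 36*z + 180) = (z + 1)/(z + 6)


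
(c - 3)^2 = c^2 - 6*c + 9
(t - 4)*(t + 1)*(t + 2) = t^3 - t^2 - 10*t - 8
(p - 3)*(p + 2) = p^2 - p - 6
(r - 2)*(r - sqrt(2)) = r^2 - 2*r - sqrt(2)*r + 2*sqrt(2)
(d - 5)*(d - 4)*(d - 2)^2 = d^4 - 13*d^3 + 60*d^2 - 116*d + 80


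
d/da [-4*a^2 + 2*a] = 2 - 8*a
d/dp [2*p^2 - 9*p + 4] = 4*p - 9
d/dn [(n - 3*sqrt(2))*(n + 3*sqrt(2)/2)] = 2*n - 3*sqrt(2)/2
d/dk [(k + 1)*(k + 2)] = 2*k + 3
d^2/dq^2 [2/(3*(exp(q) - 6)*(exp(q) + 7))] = 2*(4*exp(3*q) + 3*exp(2*q) + 169*exp(q) + 42)*exp(q)/(3*(exp(6*q) + 3*exp(5*q) - 123*exp(4*q) - 251*exp(3*q) + 5166*exp(2*q) + 5292*exp(q) - 74088))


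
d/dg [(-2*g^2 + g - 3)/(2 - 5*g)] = (10*g^2 - 8*g - 13)/(25*g^2 - 20*g + 4)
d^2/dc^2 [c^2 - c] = 2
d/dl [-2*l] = -2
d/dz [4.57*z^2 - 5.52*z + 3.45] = 9.14*z - 5.52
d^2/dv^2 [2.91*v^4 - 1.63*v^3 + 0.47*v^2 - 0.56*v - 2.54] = 34.92*v^2 - 9.78*v + 0.94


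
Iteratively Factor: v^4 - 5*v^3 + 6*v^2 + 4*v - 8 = (v - 2)*(v^3 - 3*v^2 + 4) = (v - 2)^2*(v^2 - v - 2) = (v - 2)^3*(v + 1)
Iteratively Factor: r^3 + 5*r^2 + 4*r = (r + 1)*(r^2 + 4*r) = r*(r + 1)*(r + 4)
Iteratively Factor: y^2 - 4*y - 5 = (y - 5)*(y + 1)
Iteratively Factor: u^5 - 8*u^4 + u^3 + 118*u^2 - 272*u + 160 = (u - 5)*(u^4 - 3*u^3 - 14*u^2 + 48*u - 32) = (u - 5)*(u - 4)*(u^3 + u^2 - 10*u + 8) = (u - 5)*(u - 4)*(u - 1)*(u^2 + 2*u - 8) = (u - 5)*(u - 4)*(u - 2)*(u - 1)*(u + 4)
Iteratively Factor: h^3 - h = (h - 1)*(h^2 + h) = (h - 1)*(h + 1)*(h)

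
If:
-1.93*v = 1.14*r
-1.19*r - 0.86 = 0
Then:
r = -0.72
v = 0.43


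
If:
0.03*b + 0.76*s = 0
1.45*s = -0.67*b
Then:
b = 0.00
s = 0.00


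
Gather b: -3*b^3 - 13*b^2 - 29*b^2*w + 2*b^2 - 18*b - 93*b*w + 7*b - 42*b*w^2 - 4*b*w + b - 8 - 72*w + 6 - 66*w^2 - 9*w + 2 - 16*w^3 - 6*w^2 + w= -3*b^3 + b^2*(-29*w - 11) + b*(-42*w^2 - 97*w - 10) - 16*w^3 - 72*w^2 - 80*w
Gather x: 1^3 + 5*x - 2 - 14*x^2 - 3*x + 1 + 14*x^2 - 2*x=0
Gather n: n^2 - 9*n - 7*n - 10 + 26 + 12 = n^2 - 16*n + 28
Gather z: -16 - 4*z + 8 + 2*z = -2*z - 8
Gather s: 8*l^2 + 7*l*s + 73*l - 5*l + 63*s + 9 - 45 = 8*l^2 + 68*l + s*(7*l + 63) - 36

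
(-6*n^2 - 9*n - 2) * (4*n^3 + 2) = -24*n^5 - 36*n^4 - 8*n^3 - 12*n^2 - 18*n - 4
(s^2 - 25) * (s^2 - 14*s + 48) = s^4 - 14*s^3 + 23*s^2 + 350*s - 1200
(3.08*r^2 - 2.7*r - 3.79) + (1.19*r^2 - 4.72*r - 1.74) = 4.27*r^2 - 7.42*r - 5.53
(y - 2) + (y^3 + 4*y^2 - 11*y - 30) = y^3 + 4*y^2 - 10*y - 32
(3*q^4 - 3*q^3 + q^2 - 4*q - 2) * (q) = 3*q^5 - 3*q^4 + q^3 - 4*q^2 - 2*q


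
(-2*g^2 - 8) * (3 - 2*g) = 4*g^3 - 6*g^2 + 16*g - 24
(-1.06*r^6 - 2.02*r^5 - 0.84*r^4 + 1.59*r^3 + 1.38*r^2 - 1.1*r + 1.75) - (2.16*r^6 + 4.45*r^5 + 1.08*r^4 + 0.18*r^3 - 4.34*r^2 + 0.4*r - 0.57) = -3.22*r^6 - 6.47*r^5 - 1.92*r^4 + 1.41*r^3 + 5.72*r^2 - 1.5*r + 2.32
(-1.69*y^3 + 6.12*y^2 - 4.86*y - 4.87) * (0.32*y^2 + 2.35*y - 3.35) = -0.5408*y^5 - 2.0131*y^4 + 18.4883*y^3 - 33.4814*y^2 + 4.8365*y + 16.3145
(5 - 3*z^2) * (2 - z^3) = 3*z^5 - 5*z^3 - 6*z^2 + 10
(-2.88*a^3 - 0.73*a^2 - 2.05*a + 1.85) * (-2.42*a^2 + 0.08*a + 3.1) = 6.9696*a^5 + 1.5362*a^4 - 4.0254*a^3 - 6.904*a^2 - 6.207*a + 5.735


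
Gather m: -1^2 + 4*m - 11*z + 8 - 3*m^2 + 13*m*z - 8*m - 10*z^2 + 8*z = -3*m^2 + m*(13*z - 4) - 10*z^2 - 3*z + 7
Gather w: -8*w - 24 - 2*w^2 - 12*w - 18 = -2*w^2 - 20*w - 42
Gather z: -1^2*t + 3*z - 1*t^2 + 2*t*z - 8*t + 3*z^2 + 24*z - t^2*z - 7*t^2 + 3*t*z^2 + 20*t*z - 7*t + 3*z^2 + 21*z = -8*t^2 - 16*t + z^2*(3*t + 6) + z*(-t^2 + 22*t + 48)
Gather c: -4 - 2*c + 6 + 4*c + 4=2*c + 6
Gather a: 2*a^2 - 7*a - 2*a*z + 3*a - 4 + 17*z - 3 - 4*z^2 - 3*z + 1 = 2*a^2 + a*(-2*z - 4) - 4*z^2 + 14*z - 6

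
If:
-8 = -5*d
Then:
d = 8/5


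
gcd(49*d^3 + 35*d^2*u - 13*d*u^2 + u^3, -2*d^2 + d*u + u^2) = 1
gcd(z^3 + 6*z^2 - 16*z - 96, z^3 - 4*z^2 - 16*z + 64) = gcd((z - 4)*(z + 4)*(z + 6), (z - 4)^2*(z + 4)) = z^2 - 16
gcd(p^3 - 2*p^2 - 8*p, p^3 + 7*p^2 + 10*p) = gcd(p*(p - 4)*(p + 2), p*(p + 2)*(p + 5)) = p^2 + 2*p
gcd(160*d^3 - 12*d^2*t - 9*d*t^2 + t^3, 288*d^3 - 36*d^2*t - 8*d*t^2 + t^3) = -8*d + t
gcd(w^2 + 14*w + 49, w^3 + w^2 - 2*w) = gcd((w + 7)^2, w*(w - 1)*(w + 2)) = 1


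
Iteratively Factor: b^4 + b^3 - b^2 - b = (b + 1)*(b^3 - b) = (b + 1)^2*(b^2 - b) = (b - 1)*(b + 1)^2*(b)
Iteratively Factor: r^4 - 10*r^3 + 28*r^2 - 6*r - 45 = (r + 1)*(r^3 - 11*r^2 + 39*r - 45) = (r - 3)*(r + 1)*(r^2 - 8*r + 15) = (r - 5)*(r - 3)*(r + 1)*(r - 3)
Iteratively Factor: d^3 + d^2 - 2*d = (d)*(d^2 + d - 2) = d*(d + 2)*(d - 1)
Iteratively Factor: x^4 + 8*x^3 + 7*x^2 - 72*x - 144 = (x - 3)*(x^3 + 11*x^2 + 40*x + 48) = (x - 3)*(x + 4)*(x^2 + 7*x + 12) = (x - 3)*(x + 3)*(x + 4)*(x + 4)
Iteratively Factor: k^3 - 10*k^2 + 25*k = (k)*(k^2 - 10*k + 25) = k*(k - 5)*(k - 5)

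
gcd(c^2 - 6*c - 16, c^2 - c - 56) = c - 8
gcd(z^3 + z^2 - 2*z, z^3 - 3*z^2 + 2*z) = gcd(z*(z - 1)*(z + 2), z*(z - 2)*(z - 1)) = z^2 - z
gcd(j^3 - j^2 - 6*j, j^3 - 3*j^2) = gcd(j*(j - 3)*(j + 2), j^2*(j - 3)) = j^2 - 3*j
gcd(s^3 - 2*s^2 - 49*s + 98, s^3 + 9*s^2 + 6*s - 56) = s^2 + 5*s - 14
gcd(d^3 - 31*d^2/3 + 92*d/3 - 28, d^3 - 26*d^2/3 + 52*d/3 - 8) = d^2 - 8*d + 12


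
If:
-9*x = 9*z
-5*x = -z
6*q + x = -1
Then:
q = -1/6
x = 0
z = 0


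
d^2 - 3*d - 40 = (d - 8)*(d + 5)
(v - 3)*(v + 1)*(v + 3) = v^3 + v^2 - 9*v - 9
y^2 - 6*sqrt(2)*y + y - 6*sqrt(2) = (y + 1)*(y - 6*sqrt(2))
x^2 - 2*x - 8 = (x - 4)*(x + 2)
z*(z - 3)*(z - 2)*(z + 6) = z^4 + z^3 - 24*z^2 + 36*z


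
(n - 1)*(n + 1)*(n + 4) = n^3 + 4*n^2 - n - 4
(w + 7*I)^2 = w^2 + 14*I*w - 49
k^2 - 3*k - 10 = (k - 5)*(k + 2)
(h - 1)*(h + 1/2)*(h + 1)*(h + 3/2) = h^4 + 2*h^3 - h^2/4 - 2*h - 3/4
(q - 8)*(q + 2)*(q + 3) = q^3 - 3*q^2 - 34*q - 48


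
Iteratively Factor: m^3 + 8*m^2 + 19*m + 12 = (m + 1)*(m^2 + 7*m + 12) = (m + 1)*(m + 3)*(m + 4)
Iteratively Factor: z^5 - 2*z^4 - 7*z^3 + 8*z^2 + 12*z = (z - 3)*(z^4 + z^3 - 4*z^2 - 4*z) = (z - 3)*(z + 1)*(z^3 - 4*z) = (z - 3)*(z + 1)*(z + 2)*(z^2 - 2*z) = z*(z - 3)*(z + 1)*(z + 2)*(z - 2)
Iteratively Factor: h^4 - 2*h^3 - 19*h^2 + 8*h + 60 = (h + 2)*(h^3 - 4*h^2 - 11*h + 30) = (h - 5)*(h + 2)*(h^2 + h - 6) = (h - 5)*(h - 2)*(h + 2)*(h + 3)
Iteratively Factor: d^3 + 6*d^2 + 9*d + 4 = (d + 1)*(d^2 + 5*d + 4) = (d + 1)^2*(d + 4)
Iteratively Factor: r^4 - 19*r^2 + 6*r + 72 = (r - 3)*(r^3 + 3*r^2 - 10*r - 24) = (r - 3)^2*(r^2 + 6*r + 8) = (r - 3)^2*(r + 2)*(r + 4)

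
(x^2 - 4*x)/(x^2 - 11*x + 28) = x/(x - 7)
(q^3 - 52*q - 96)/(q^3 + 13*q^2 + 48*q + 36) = (q^2 - 6*q - 16)/(q^2 + 7*q + 6)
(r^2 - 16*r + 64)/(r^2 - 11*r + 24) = (r - 8)/(r - 3)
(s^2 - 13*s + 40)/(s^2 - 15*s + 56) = (s - 5)/(s - 7)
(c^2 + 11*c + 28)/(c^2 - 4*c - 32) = (c + 7)/(c - 8)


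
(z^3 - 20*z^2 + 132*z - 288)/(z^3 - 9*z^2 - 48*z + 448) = (z^2 - 12*z + 36)/(z^2 - z - 56)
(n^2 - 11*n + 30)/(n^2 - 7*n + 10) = (n - 6)/(n - 2)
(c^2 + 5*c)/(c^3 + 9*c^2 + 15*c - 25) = c/(c^2 + 4*c - 5)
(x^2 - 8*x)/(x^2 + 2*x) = (x - 8)/(x + 2)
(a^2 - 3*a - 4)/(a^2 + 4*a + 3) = (a - 4)/(a + 3)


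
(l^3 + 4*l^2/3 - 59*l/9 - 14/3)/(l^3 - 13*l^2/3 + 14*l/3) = (l^2 + 11*l/3 + 2)/(l*(l - 2))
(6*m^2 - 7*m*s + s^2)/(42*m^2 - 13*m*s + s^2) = (-m + s)/(-7*m + s)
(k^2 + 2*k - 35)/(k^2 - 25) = (k + 7)/(k + 5)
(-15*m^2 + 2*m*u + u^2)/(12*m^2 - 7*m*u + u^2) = (5*m + u)/(-4*m + u)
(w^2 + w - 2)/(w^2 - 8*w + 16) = (w^2 + w - 2)/(w^2 - 8*w + 16)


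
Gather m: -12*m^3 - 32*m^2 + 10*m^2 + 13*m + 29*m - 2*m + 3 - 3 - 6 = -12*m^3 - 22*m^2 + 40*m - 6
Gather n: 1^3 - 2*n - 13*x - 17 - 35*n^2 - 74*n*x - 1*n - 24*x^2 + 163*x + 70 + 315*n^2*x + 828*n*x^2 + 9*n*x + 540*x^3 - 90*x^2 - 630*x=n^2*(315*x - 35) + n*(828*x^2 - 65*x - 3) + 540*x^3 - 114*x^2 - 480*x + 54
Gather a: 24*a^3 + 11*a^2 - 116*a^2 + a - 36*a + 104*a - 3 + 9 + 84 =24*a^3 - 105*a^2 + 69*a + 90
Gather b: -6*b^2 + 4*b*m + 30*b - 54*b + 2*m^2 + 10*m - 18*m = -6*b^2 + b*(4*m - 24) + 2*m^2 - 8*m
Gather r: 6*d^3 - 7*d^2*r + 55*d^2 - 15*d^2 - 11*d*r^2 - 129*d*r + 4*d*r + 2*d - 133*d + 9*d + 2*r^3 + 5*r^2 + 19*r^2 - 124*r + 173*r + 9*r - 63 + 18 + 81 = 6*d^3 + 40*d^2 - 122*d + 2*r^3 + r^2*(24 - 11*d) + r*(-7*d^2 - 125*d + 58) + 36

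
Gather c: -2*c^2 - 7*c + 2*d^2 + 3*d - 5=-2*c^2 - 7*c + 2*d^2 + 3*d - 5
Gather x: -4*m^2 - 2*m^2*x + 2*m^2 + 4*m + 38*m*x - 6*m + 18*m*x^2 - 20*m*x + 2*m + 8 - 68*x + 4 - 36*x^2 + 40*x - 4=-2*m^2 + x^2*(18*m - 36) + x*(-2*m^2 + 18*m - 28) + 8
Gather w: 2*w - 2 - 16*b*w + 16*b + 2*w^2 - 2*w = -16*b*w + 16*b + 2*w^2 - 2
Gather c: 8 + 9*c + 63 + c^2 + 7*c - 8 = c^2 + 16*c + 63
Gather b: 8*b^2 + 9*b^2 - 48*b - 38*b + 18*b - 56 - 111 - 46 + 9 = 17*b^2 - 68*b - 204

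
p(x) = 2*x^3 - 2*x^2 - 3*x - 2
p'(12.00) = 813.00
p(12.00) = 3130.00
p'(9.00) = 447.00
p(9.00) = 1267.00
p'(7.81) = 331.74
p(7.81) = 805.34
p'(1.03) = -0.75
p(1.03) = -5.03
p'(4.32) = 91.69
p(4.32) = 108.96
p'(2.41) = 22.21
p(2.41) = 7.15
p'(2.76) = 31.67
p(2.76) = 16.53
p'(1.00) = -1.00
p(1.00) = -5.00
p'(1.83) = 9.77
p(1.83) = -1.93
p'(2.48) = 23.98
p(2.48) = 8.77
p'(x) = 6*x^2 - 4*x - 3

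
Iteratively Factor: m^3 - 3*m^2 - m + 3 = (m + 1)*(m^2 - 4*m + 3) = (m - 3)*(m + 1)*(m - 1)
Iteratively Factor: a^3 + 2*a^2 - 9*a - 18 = (a - 3)*(a^2 + 5*a + 6) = (a - 3)*(a + 3)*(a + 2)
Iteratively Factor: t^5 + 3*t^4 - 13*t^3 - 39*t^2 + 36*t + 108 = (t + 2)*(t^4 + t^3 - 15*t^2 - 9*t + 54) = (t - 2)*(t + 2)*(t^3 + 3*t^2 - 9*t - 27) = (t - 2)*(t + 2)*(t + 3)*(t^2 - 9) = (t - 3)*(t - 2)*(t + 2)*(t + 3)*(t + 3)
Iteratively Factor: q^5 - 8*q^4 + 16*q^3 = (q)*(q^4 - 8*q^3 + 16*q^2) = q^2*(q^3 - 8*q^2 + 16*q) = q^2*(q - 4)*(q^2 - 4*q) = q^3*(q - 4)*(q - 4)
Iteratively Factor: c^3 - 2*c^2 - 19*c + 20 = (c - 5)*(c^2 + 3*c - 4) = (c - 5)*(c - 1)*(c + 4)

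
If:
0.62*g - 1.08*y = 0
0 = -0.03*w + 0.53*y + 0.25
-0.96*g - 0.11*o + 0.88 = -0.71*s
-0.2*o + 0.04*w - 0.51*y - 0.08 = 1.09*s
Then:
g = 1.74193548387097*y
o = 4.34924271350388 - 6.42660541042095*y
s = 1.35962178784482*y - 0.565610283823342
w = 17.6666666666667*y + 8.33333333333333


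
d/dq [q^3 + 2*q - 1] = 3*q^2 + 2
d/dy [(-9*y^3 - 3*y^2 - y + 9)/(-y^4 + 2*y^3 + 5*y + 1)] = (-(27*y^2 + 6*y + 1)*(-y^4 + 2*y^3 + 5*y + 1) + (-4*y^3 + 6*y^2 + 5)*(9*y^3 + 3*y^2 + y - 9))/(-y^4 + 2*y^3 + 5*y + 1)^2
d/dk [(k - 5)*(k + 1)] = 2*k - 4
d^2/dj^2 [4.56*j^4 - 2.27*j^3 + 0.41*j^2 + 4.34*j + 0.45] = 54.72*j^2 - 13.62*j + 0.82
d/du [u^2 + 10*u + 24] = 2*u + 10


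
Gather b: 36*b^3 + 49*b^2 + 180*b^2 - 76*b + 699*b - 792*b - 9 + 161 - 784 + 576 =36*b^3 + 229*b^2 - 169*b - 56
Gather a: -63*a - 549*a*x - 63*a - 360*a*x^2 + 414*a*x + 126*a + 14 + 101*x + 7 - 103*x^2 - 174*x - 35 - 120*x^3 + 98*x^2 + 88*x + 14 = a*(-360*x^2 - 135*x) - 120*x^3 - 5*x^2 + 15*x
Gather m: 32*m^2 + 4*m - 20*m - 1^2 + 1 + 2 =32*m^2 - 16*m + 2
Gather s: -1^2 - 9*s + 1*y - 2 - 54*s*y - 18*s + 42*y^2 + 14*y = s*(-54*y - 27) + 42*y^2 + 15*y - 3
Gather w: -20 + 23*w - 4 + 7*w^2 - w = 7*w^2 + 22*w - 24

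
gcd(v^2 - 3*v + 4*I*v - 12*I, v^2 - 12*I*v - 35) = 1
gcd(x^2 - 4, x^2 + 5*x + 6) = x + 2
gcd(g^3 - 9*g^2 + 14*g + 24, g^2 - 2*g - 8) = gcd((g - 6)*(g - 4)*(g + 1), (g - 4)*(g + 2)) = g - 4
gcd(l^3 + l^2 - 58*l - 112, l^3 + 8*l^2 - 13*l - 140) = l + 7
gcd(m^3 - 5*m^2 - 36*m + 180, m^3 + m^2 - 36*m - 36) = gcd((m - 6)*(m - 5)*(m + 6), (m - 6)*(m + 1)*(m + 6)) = m^2 - 36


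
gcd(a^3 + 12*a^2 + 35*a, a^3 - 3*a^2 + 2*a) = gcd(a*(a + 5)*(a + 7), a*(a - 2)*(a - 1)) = a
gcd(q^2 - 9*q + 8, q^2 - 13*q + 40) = q - 8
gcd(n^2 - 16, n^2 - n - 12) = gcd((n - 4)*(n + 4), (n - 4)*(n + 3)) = n - 4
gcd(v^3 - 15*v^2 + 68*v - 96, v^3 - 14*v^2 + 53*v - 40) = v - 8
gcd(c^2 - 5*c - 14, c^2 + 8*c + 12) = c + 2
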